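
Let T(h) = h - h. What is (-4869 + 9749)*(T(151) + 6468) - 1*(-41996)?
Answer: 31605836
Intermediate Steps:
T(h) = 0
(-4869 + 9749)*(T(151) + 6468) - 1*(-41996) = (-4869 + 9749)*(0 + 6468) - 1*(-41996) = 4880*6468 + 41996 = 31563840 + 41996 = 31605836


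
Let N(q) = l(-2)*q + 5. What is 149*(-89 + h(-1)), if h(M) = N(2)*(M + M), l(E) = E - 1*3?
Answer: -11771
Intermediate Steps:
l(E) = -3 + E (l(E) = E - 3 = -3 + E)
N(q) = 5 - 5*q (N(q) = (-3 - 2)*q + 5 = -5*q + 5 = 5 - 5*q)
h(M) = -10*M (h(M) = (5 - 5*2)*(M + M) = (5 - 10)*(2*M) = -10*M)
149*(-89 + h(-1)) = 149*(-89 - 10*(-1)) = 149*(-89 + 10) = 149*(-79) = -11771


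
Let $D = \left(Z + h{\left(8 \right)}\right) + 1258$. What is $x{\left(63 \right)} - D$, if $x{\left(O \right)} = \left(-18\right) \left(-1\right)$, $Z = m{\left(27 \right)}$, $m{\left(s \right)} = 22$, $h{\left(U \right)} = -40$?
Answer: $-1222$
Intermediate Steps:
$Z = 22$
$D = 1240$ ($D = \left(22 - 40\right) + 1258 = -18 + 1258 = 1240$)
$x{\left(O \right)} = 18$
$x{\left(63 \right)} - D = 18 - 1240 = -1222$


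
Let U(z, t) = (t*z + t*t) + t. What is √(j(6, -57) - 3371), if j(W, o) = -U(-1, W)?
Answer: I*√3407 ≈ 58.37*I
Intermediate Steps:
U(z, t) = t + t² + t*z (U(z, t) = (t*z + t²) + t = (t² + t*z) + t = t + t² + t*z)
j(W, o) = -W² (j(W, o) = -W*(1 + W - 1) = -W*W = -W²)
√(j(6, -57) - 3371) = √(-1*6² - 3371) = √(-1*36 - 3371) = √(-36 - 3371) = √(-3407) = I*√3407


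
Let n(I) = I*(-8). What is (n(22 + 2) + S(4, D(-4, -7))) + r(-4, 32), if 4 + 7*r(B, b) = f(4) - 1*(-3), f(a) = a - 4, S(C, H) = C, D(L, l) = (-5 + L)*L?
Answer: -1317/7 ≈ -188.14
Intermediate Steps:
D(L, l) = L*(-5 + L)
f(a) = -4 + a
r(B, b) = -1/7 (r(B, b) = -4/7 + ((-4 + 4) - 1*(-3))/7 = -4/7 + (0 + 3)/7 = -4/7 + (1/7)*3 = -4/7 + 3/7 = -1/7)
n(I) = -8*I
(n(22 + 2) + S(4, D(-4, -7))) + r(-4, 32) = (-8*(22 + 2) + 4) - 1/7 = (-8*24 + 4) - 1/7 = (-192 + 4) - 1/7 = -188 - 1/7 = -1317/7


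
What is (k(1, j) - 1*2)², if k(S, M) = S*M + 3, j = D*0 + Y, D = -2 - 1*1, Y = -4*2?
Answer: 49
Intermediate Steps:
Y = -8
D = -3 (D = -2 - 1 = -3)
j = -8 (j = -3*0 - 8 = 0 - 8 = -8)
k(S, M) = 3 + M*S (k(S, M) = M*S + 3 = 3 + M*S)
(k(1, j) - 1*2)² = ((3 - 8*1) - 1*2)² = ((3 - 8) - 2)² = (-5 - 2)² = (-7)² = 49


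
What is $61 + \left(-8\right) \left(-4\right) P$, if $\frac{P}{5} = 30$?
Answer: $4861$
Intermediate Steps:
$P = 150$ ($P = 5 \cdot 30 = 150$)
$61 + \left(-8\right) \left(-4\right) P = 61 + \left(-8\right) \left(-4\right) 150 = 61 + 32 \cdot 150 = 61 + 4800 = 4861$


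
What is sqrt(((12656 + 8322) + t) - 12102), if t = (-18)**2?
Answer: 20*sqrt(23) ≈ 95.917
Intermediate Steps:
t = 324
sqrt(((12656 + 8322) + t) - 12102) = sqrt(((12656 + 8322) + 324) - 12102) = sqrt((20978 + 324) - 12102) = sqrt(21302 - 12102) = sqrt(9200) = 20*sqrt(23)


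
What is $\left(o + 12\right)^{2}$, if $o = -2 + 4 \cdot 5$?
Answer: $900$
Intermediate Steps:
$o = 18$ ($o = -2 + 20 = 18$)
$\left(o + 12\right)^{2} = \left(18 + 12\right)^{2} = 30^{2} = 900$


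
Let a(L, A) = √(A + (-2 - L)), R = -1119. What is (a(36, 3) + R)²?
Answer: (1119 - I*√35)² ≈ 1.2521e+6 - 1.324e+4*I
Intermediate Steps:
a(L, A) = √(-2 + A - L)
(a(36, 3) + R)² = (√(-2 + 3 - 1*36) - 1119)² = (√(-2 + 3 - 36) - 1119)² = (√(-35) - 1119)² = (I*√35 - 1119)² = (-1119 + I*√35)²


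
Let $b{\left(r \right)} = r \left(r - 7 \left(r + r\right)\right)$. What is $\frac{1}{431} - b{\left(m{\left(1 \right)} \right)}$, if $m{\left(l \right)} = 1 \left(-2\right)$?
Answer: $\frac{22413}{431} \approx 52.002$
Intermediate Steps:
$m{\left(l \right)} = -2$
$b{\left(r \right)} = - 13 r^{2}$ ($b{\left(r \right)} = r \left(r - 7 \cdot 2 r\right) = r \left(r - 14 r\right) = r \left(- 13 r\right) = - 13 r^{2}$)
$\frac{1}{431} - b{\left(m{\left(1 \right)} \right)} = \frac{1}{431} - - 13 \left(-2\right)^{2} = \frac{1}{431} - \left(-13\right) 4 = \frac{1}{431} - -52 = \frac{1}{431} + 52 = \frac{22413}{431}$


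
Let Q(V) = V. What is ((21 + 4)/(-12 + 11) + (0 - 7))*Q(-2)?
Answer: 64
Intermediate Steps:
((21 + 4)/(-12 + 11) + (0 - 7))*Q(-2) = ((21 + 4)/(-12 + 11) + (0 - 7))*(-2) = (25/(-1) - 7)*(-2) = (25*(-1) - 7)*(-2) = (-25 - 7)*(-2) = -32*(-2) = 64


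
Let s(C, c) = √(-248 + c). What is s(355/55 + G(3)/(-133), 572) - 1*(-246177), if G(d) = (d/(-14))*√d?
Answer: 246195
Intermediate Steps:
G(d) = -d^(3/2)/14 (G(d) = (d*(-1/14))*√d = (-d/14)*√d = -d^(3/2)/14)
s(355/55 + G(3)/(-133), 572) - 1*(-246177) = √(-248 + 572) - 1*(-246177) = √324 + 246177 = 18 + 246177 = 246195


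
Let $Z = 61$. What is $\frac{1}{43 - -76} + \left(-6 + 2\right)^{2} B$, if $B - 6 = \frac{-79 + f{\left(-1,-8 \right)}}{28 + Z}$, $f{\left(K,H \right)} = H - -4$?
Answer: $\frac{858793}{10591} \approx 81.087$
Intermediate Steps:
$f{\left(K,H \right)} = 4 + H$ ($f{\left(K,H \right)} = H + 4 = 4 + H$)
$B = \frac{451}{89}$ ($B = 6 + \frac{-79 + \left(4 - 8\right)}{28 + 61} = 6 + \frac{-79 - 4}{89} = 6 - \frac{83}{89} = \frac{451}{89} \approx 5.0674$)
$\frac{1}{43 - -76} + \left(-6 + 2\right)^{2} B = \frac{1}{43 - -76} + \left(-6 + 2\right)^{2} \cdot \frac{451}{89} = \frac{1}{43 + 76} + \left(-4\right)^{2} \cdot \frac{451}{89} = \frac{1}{119} + 16 \cdot \frac{451}{89} = \frac{1}{119} + \frac{7216}{89} = \frac{858793}{10591}$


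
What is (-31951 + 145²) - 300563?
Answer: -311489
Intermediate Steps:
(-31951 + 145²) - 300563 = (-31951 + 21025) - 300563 = -10926 - 300563 = -311489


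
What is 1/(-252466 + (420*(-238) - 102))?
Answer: -1/352528 ≈ -2.8367e-6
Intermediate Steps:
1/(-252466 + (420*(-238) - 102)) = 1/(-252466 + (-99960 - 102)) = 1/(-252466 - 100062) = 1/(-352528) = -1/352528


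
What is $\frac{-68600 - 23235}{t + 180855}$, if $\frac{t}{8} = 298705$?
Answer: $- \frac{18367}{514099} \approx -0.035727$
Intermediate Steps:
$t = 2389640$ ($t = 8 \cdot 298705 = 2389640$)
$\frac{-68600 - 23235}{t + 180855} = \frac{-68600 - 23235}{2389640 + 180855} = - \frac{91835}{2570495} = \left(-91835\right) \frac{1}{2570495} = - \frac{18367}{514099}$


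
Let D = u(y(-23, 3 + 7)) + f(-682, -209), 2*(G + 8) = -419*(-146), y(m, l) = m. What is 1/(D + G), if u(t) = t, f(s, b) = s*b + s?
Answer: 1/172412 ≈ 5.8001e-6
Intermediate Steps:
f(s, b) = s + b*s (f(s, b) = b*s + s = s + b*s)
G = 30579 (G = -8 + (-419*(-146))/2 = -8 + (½)*61174 = -8 + 30587 = 30579)
D = 141833 (D = -23 - 682*(1 - 209) = -23 - 682*(-208) = -23 + 141856 = 141833)
1/(D + G) = 1/(141833 + 30579) = 1/172412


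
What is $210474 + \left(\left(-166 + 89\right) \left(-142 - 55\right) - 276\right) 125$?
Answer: $2072099$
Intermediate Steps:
$210474 + \left(\left(-166 + 89\right) \left(-142 - 55\right) - 276\right) 125 = 210474 + \left(\left(-77\right) \left(-197\right) - 276\right) 125 = 210474 + \left(15169 - 276\right) 125 = 210474 + 14893 \cdot 125 = 210474 + 1861625 = 2072099$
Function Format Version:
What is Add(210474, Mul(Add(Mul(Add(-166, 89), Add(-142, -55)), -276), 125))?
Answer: 2072099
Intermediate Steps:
Add(210474, Mul(Add(Mul(Add(-166, 89), Add(-142, -55)), -276), 125)) = Add(210474, Mul(Add(Mul(-77, -197), -276), 125)) = Add(210474, Mul(Add(15169, -276), 125)) = Add(210474, Mul(14893, 125)) = Add(210474, 1861625) = 2072099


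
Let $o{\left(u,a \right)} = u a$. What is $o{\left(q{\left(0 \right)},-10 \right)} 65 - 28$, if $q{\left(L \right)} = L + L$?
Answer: $-28$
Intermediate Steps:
$q{\left(L \right)} = 2 L$
$o{\left(u,a \right)} = a u$
$o{\left(q{\left(0 \right)},-10 \right)} 65 - 28 = - 10 \cdot 2 \cdot 0 \cdot 65 - 28 = \left(-10\right) 0 \cdot 65 - 28 = 0 \cdot 65 - 28 = 0 - 28 = -28$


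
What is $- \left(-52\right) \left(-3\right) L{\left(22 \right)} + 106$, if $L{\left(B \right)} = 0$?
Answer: $106$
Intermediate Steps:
$- \left(-52\right) \left(-3\right) L{\left(22 \right)} + 106 = - \left(-52\right) \left(-3\right) 0 + 106 = \left(-1\right) 156 \cdot 0 + 106 = \left(-156\right) 0 + 106 = 0 + 106 = 106$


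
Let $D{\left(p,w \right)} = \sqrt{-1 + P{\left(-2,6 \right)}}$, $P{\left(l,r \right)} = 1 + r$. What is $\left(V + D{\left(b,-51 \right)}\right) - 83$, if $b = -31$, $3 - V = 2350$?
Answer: $-2430 + \sqrt{6} \approx -2427.6$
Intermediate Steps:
$V = -2347$ ($V = 3 - 2350 = -2347$)
$D{\left(p,w \right)} = \sqrt{6}$ ($D{\left(p,w \right)} = \sqrt{-1 + \left(1 + 6\right)} = \sqrt{-1 + 7} = \sqrt{6}$)
$\left(V + D{\left(b,-51 \right)}\right) - 83 = \left(-2347 + \sqrt{6}\right) - 83 = -2430 + \sqrt{6}$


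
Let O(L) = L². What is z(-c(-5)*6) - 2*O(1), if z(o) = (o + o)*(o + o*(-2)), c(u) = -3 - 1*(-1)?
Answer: -290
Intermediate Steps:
c(u) = -2 (c(u) = -3 + 1 = -2)
z(o) = -2*o² (z(o) = (2*o)*(o - 2*o) = (2*o)*(-o) = -2*o²)
z(-c(-5)*6) - 2*O(1) = -2*(-1*(-2)*6)² - 2*1² = -2*(2*6)² - 2*1 = -2*12² - 2 = -2*144 - 2 = -288 - 2 = -290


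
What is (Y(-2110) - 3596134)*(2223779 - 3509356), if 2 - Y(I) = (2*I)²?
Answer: 27517174034964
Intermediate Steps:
Y(I) = 2 - 4*I² (Y(I) = 2 - (2*I)² = 2 - 4*I²)
(Y(-2110) - 3596134)*(2223779 - 3509356) = ((2 - 4*(-2110)²) - 3596134)*(2223779 - 3509356) = ((2 - 4*4452100) - 3596134)*(-1285577) = ((2 - 17808400) - 3596134)*(-1285577) = (-17808398 - 3596134)*(-1285577) = -21404532*(-1285577) = 27517174034964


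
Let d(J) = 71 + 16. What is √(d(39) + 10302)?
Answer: √10389 ≈ 101.93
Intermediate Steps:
d(J) = 87
√(d(39) + 10302) = √(87 + 10302) = √10389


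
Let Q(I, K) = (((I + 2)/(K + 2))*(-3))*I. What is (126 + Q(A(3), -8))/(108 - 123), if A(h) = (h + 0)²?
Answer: -117/10 ≈ -11.700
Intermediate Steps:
A(h) = h²
Q(I, K) = -3*I*(2 + I)/(2 + K) (Q(I, K) = (((2 + I)/(2 + K))*(-3))*I = (-3*(2 + I)/(2 + K))*I = -3*I*(2 + I)/(2 + K))
(126 + Q(A(3), -8))/(108 - 123) = (126 - 3*3²*(2 + 3²)/(2 - 8))/(108 - 123) = (126 - 3*9*(2 + 9)/(-6))/(-15) = -(126 - 3*9*(-⅙)*11)/15 = -(126 + 99/2)/15 = -1/15*351/2 = -117/10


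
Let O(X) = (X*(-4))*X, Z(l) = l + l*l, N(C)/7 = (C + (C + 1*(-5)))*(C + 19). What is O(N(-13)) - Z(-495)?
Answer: -7025346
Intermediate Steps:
N(C) = 7*(-5 + 2*C)*(19 + C) (N(C) = 7*((C + (C + 1*(-5)))*(C + 19)) = 7*((C + (C - 5))*(19 + C)) = 7*((C + (-5 + C))*(19 + C)) = 7*((-5 + 2*C)*(19 + C)) = 7*(-5 + 2*C)*(19 + C))
Z(l) = l + l²
O(X) = -4*X² (O(X) = (-4*X)*X = -4*X²)
O(N(-13)) - Z(-495) = -4*(-665 + 14*(-13)² + 231*(-13))² - (-495)*(1 - 495) = -4*(-665 + 14*169 - 3003)² - (-495)*(-494) = -4*(-665 + 2366 - 3003)² - 1*244530 = -4*(-1302)² - 244530 = -4*1695204 - 244530 = -6780816 - 244530 = -7025346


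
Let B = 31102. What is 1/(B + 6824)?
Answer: 1/37926 ≈ 2.6367e-5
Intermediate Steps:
1/(B + 6824) = 1/(31102 + 6824) = 1/37926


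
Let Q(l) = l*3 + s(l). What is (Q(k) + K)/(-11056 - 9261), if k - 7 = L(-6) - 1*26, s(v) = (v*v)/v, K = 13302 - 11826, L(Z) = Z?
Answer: -1376/20317 ≈ -0.067726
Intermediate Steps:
K = 1476
s(v) = v (s(v) = v**2/v = v)
k = -25 (k = 7 + (-6 - 1*26) = 7 + (-6 - 26) = 7 - 32 = -25)
Q(l) = 4*l (Q(l) = l*3 + l = 3*l + l = 4*l)
(Q(k) + K)/(-11056 - 9261) = (4*(-25) + 1476)/(-11056 - 9261) = (-100 + 1476)/(-20317) = 1376*(-1/20317) = -1376/20317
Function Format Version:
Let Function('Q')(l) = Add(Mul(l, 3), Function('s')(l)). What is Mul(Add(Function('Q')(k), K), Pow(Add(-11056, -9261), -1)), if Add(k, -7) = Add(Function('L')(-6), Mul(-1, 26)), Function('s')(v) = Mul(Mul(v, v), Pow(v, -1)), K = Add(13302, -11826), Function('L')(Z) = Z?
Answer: Rational(-1376, 20317) ≈ -0.067726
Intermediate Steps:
K = 1476
Function('s')(v) = v (Function('s')(v) = Mul(Pow(v, 2), Pow(v, -1)) = v)
k = -25 (k = Add(7, Add(-6, Mul(-1, 26))) = Add(7, Add(-6, -26)) = Add(7, -32) = -25)
Function('Q')(l) = Mul(4, l) (Function('Q')(l) = Add(Mul(l, 3), l) = Add(Mul(3, l), l) = Mul(4, l))
Mul(Add(Function('Q')(k), K), Pow(Add(-11056, -9261), -1)) = Mul(Add(Mul(4, -25), 1476), Pow(Add(-11056, -9261), -1)) = Mul(Add(-100, 1476), Pow(-20317, -1)) = Mul(1376, Rational(-1, 20317)) = Rational(-1376, 20317)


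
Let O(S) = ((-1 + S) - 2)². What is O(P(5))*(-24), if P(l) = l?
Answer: -96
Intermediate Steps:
O(S) = (-3 + S)²
O(P(5))*(-24) = (-3 + 5)²*(-24) = 2²*(-24) = 4*(-24) = -96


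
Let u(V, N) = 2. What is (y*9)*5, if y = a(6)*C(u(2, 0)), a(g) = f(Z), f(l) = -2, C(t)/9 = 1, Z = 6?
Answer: -810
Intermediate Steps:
C(t) = 9 (C(t) = 9*1 = 9)
a(g) = -2
y = -18 (y = -2*9 = -18)
(y*9)*5 = -18*9*5 = -162*5 = -810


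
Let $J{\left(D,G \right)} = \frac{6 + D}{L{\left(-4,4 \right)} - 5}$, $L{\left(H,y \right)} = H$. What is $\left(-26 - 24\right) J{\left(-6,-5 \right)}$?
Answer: $0$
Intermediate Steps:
$J{\left(D,G \right)} = - \frac{2}{3} - \frac{D}{9}$ ($J{\left(D,G \right)} = \frac{6 + D}{-4 - 5} = \frac{6 + D}{-9} = \left(6 + D\right) \left(- \frac{1}{9}\right) = - \frac{2}{3} - \frac{D}{9}$)
$\left(-26 - 24\right) J{\left(-6,-5 \right)} = \left(-26 - 24\right) \left(- \frac{2}{3} - - \frac{2}{3}\right) = - 50 \left(- \frac{2}{3} + \frac{2}{3}\right) = \left(-50\right) 0 = 0$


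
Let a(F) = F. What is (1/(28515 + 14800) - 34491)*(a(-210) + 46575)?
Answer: -13853654878272/8663 ≈ -1.5992e+9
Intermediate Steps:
(1/(28515 + 14800) - 34491)*(a(-210) + 46575) = (1/(28515 + 14800) - 34491)*(-210 + 46575) = (1/43315 - 34491)*46365 = -1493977664/43315*46365 = -13853654878272/8663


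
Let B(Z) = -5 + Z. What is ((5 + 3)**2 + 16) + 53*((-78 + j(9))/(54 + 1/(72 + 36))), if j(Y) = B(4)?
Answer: 14444/5833 ≈ 2.4763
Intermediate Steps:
j(Y) = -1 (j(Y) = -5 + 4 = -1)
((5 + 3)**2 + 16) + 53*((-78 + j(9))/(54 + 1/(72 + 36))) = ((5 + 3)**2 + 16) + 53*((-78 - 1)/(54 + 1/(72 + 36))) = (8**2 + 16) + 53*(-79/(54 + 1/108)) = (64 + 16) + 53*(-79/(54 + 1/108)) = 80 + 53*(-79/5833/108) = 80 + 53*(-79*108/5833) = 80 + 53*(-8532/5833) = 80 - 452196/5833 = 14444/5833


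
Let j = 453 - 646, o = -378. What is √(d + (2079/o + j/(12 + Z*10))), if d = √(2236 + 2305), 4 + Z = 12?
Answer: √(-16077 + 2116*√4541)/46 ≈ 7.7323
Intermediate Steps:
Z = 8 (Z = -4 + 12 = 8)
d = √4541 ≈ 67.387
j = -193
√(d + (2079/o + j/(12 + Z*10))) = √(√4541 + (2079/(-378) - 193/(12 + 8*10))) = √(√4541 + (2079*(-1/378) - 193/(12 + 80))) = √(√4541 + (-11/2 - 193/92)) = √(√4541 - 699/92) = √(-699/92 + √4541)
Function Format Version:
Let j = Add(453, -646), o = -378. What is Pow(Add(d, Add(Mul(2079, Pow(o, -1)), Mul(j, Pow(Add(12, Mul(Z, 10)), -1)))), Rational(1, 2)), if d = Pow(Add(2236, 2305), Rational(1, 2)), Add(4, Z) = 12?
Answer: Mul(Rational(1, 46), Pow(Add(-16077, Mul(2116, Pow(4541, Rational(1, 2)))), Rational(1, 2))) ≈ 7.7323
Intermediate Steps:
Z = 8 (Z = Add(-4, 12) = 8)
d = Pow(4541, Rational(1, 2)) ≈ 67.387
j = -193
Pow(Add(d, Add(Mul(2079, Pow(o, -1)), Mul(j, Pow(Add(12, Mul(Z, 10)), -1)))), Rational(1, 2)) = Pow(Add(Pow(4541, Rational(1, 2)), Add(Mul(2079, Pow(-378, -1)), Mul(-193, Pow(Add(12, Mul(8, 10)), -1)))), Rational(1, 2)) = Pow(Add(Pow(4541, Rational(1, 2)), Add(Mul(2079, Rational(-1, 378)), Mul(-193, Pow(Add(12, 80), -1)))), Rational(1, 2)) = Pow(Add(Pow(4541, Rational(1, 2)), Add(Rational(-11, 2), Mul(-193, Pow(92, -1)))), Rational(1, 2)) = Pow(Add(Pow(4541, Rational(1, 2)), Add(Rational(-11, 2), Mul(-193, Rational(1, 92)))), Rational(1, 2)) = Pow(Add(Pow(4541, Rational(1, 2)), Add(Rational(-11, 2), Rational(-193, 92))), Rational(1, 2)) = Pow(Add(Pow(4541, Rational(1, 2)), Rational(-699, 92)), Rational(1, 2)) = Pow(Add(Rational(-699, 92), Pow(4541, Rational(1, 2))), Rational(1, 2))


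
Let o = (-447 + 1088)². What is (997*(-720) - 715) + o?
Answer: -307674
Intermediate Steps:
o = 410881 (o = 641² = 410881)
(997*(-720) - 715) + o = (997*(-720) - 715) + 410881 = (-717840 - 715) + 410881 = -718555 + 410881 = -307674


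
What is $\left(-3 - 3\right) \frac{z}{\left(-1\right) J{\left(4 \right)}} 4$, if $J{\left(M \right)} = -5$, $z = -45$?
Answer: $216$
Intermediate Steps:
$\left(-3 - 3\right) \frac{z}{\left(-1\right) J{\left(4 \right)}} 4 = \left(-3 - 3\right) \left(- \frac{45}{\left(-1\right) \left(-5\right)}\right) 4 = \left(-3 - 3\right) \left(- \frac{45}{5}\right) 4 = - 6 \left(\left(-45\right) \frac{1}{5}\right) 4 = \left(-6\right) \left(-9\right) 4 = 54 \cdot 4 = 216$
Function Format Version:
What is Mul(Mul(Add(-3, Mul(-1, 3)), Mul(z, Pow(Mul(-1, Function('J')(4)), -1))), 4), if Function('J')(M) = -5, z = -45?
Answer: 216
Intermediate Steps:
Mul(Mul(Add(-3, Mul(-1, 3)), Mul(z, Pow(Mul(-1, Function('J')(4)), -1))), 4) = Mul(Mul(Add(-3, Mul(-1, 3)), Mul(-45, Pow(Mul(-1, -5), -1))), 4) = Mul(Mul(Add(-3, -3), Mul(-45, Pow(5, -1))), 4) = Mul(Mul(-6, Mul(-45, Rational(1, 5))), 4) = Mul(Mul(-6, -9), 4) = Mul(54, 4) = 216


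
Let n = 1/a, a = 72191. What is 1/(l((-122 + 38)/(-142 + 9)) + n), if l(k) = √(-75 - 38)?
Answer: 72191/588904074354 - 5211540481*I*√113/588904074354 ≈ 1.2259e-7 - 0.094072*I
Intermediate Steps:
l(k) = I*√113 (l(k) = √(-113) = I*√113)
n = 1/72191 ≈ 1.3852e-5
1/(l((-122 + 38)/(-142 + 9)) + n) = 1/(I*√113 + 1/72191) = 1/(1/72191 + I*√113)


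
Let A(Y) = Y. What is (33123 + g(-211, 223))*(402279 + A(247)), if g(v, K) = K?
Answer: 13422631996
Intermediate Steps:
(33123 + g(-211, 223))*(402279 + A(247)) = (33123 + 223)*(402279 + 247) = 33346*402526 = 13422631996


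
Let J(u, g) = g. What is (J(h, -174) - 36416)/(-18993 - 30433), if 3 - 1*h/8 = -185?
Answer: 18295/24713 ≈ 0.74030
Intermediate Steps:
h = 1504 (h = 24 - 8*(-185) = 24 + 1480 = 1504)
(J(h, -174) - 36416)/(-18993 - 30433) = (-174 - 36416)/(-18993 - 30433) = -36590/(-49426) = -36590*(-1/49426) = 18295/24713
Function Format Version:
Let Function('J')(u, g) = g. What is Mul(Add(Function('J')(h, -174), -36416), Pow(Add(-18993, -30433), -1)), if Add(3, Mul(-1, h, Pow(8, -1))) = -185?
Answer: Rational(18295, 24713) ≈ 0.74030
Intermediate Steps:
h = 1504 (h = Add(24, Mul(-8, -185)) = Add(24, 1480) = 1504)
Mul(Add(Function('J')(h, -174), -36416), Pow(Add(-18993, -30433), -1)) = Mul(Add(-174, -36416), Pow(Add(-18993, -30433), -1)) = Mul(-36590, Pow(-49426, -1)) = Mul(-36590, Rational(-1, 49426)) = Rational(18295, 24713)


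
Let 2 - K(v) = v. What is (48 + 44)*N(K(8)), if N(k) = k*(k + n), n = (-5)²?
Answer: -10488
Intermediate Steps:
n = 25
K(v) = 2 - v
N(k) = k*(25 + k) (N(k) = k*(k + 25) = k*(25 + k))
(48 + 44)*N(K(8)) = (48 + 44)*((2 - 1*8)*(25 + (2 - 1*8))) = 92*((2 - 8)*(25 + (2 - 8))) = 92*(-6*(25 - 6)) = 92*(-6*19) = 92*(-114) = -10488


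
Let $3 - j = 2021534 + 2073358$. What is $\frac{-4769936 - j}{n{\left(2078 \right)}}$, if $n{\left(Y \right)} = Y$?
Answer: $- \frac{675047}{2078} \approx -324.85$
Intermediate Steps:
$j = -4094889$ ($j = 3 - \left(2021534 + 2073358\right) = 3 - 4094892 = -4094889$)
$\frac{-4769936 - j}{n{\left(2078 \right)}} = \frac{-4769936 - -4094889}{2078} = \left(-4769936 + 4094889\right) \frac{1}{2078} = \left(-675047\right) \frac{1}{2078} = - \frac{675047}{2078}$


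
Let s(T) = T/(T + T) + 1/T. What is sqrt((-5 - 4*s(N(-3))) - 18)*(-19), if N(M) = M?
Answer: -19*I*sqrt(213)/3 ≈ -92.432*I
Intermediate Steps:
s(T) = 1/2 + 1/T (s(T) = T/((2*T)) + 1/T = T*(1/(2*T)) + 1/T = 1/2 + 1/T)
sqrt((-5 - 4*s(N(-3))) - 18)*(-19) = sqrt((-5 - 2*(2 - 3)/(-3)) - 18)*(-19) = sqrt((-5 - 2*(-1)*(-1)/3) - 18)*(-19) = sqrt((-5 - 4*1/6) - 18)*(-19) = sqrt((-5 - 2/3) - 18)*(-19) = sqrt(-17/3 - 18)*(-19) = sqrt(-71/3)*(-19) = (I*sqrt(213)/3)*(-19) = -19*I*sqrt(213)/3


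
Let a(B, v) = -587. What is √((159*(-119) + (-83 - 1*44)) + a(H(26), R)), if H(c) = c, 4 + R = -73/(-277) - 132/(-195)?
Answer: I*√19635 ≈ 140.13*I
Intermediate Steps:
R = -55087/18005 (R = -4 + (-73/(-277) - 132/(-195)) = -4 + (-73*(-1/277) - 132*(-1/195)) = -4 + (73/277 + 44/65) = -4 + 16933/18005 = -55087/18005 ≈ -3.0595)
√((159*(-119) + (-83 - 1*44)) + a(H(26), R)) = √((159*(-119) + (-83 - 1*44)) - 587) = √((-18921 + (-83 - 44)) - 587) = √((-18921 - 127) - 587) = √(-19048 - 587) = √(-19635) = I*√19635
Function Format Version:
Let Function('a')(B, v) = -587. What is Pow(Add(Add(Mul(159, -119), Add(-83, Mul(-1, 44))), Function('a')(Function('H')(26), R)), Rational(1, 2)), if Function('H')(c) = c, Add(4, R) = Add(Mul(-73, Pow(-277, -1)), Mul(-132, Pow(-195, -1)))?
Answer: Mul(I, Pow(19635, Rational(1, 2))) ≈ Mul(140.13, I)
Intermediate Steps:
R = Rational(-55087, 18005) (R = Add(-4, Add(Mul(-73, Pow(-277, -1)), Mul(-132, Pow(-195, -1)))) = Add(-4, Add(Mul(-73, Rational(-1, 277)), Mul(-132, Rational(-1, 195)))) = Add(-4, Add(Rational(73, 277), Rational(44, 65))) = Add(-4, Rational(16933, 18005)) = Rational(-55087, 18005) ≈ -3.0595)
Pow(Add(Add(Mul(159, -119), Add(-83, Mul(-1, 44))), Function('a')(Function('H')(26), R)), Rational(1, 2)) = Pow(Add(Add(Mul(159, -119), Add(-83, Mul(-1, 44))), -587), Rational(1, 2)) = Pow(Add(Add(-18921, Add(-83, -44)), -587), Rational(1, 2)) = Pow(Add(Add(-18921, -127), -587), Rational(1, 2)) = Pow(Add(-19048, -587), Rational(1, 2)) = Pow(-19635, Rational(1, 2)) = Mul(I, Pow(19635, Rational(1, 2)))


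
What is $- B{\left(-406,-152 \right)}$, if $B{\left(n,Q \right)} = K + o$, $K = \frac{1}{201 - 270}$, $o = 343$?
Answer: $- \frac{23666}{69} \approx -342.99$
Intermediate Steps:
$K = - \frac{1}{69}$ ($K = \frac{1}{-69} = - \frac{1}{69} \approx -0.014493$)
$B{\left(n,Q \right)} = \frac{23666}{69}$ ($B{\left(n,Q \right)} = - \frac{1}{69} + 343 = \frac{23666}{69}$)
$- B{\left(-406,-152 \right)} = \left(-1\right) \frac{23666}{69} = - \frac{23666}{69}$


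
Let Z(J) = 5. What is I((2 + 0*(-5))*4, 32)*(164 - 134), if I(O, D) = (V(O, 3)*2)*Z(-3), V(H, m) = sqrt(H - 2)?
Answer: 300*sqrt(6) ≈ 734.85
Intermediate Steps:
V(H, m) = sqrt(-2 + H)
I(O, D) = 10*sqrt(-2 + O) (I(O, D) = (sqrt(-2 + O)*2)*5 = (2*sqrt(-2 + O))*5 = 10*sqrt(-2 + O))
I((2 + 0*(-5))*4, 32)*(164 - 134) = (10*sqrt(-2 + (2 + 0*(-5))*4))*(164 - 134) = (10*sqrt(-2 + (2 + 0)*4))*30 = (10*sqrt(-2 + 2*4))*30 = (10*sqrt(-2 + 8))*30 = (10*sqrt(6))*30 = 300*sqrt(6)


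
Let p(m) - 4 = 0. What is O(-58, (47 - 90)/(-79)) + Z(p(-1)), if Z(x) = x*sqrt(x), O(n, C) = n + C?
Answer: -3907/79 ≈ -49.456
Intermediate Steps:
p(m) = 4 (p(m) = 4 + 0 = 4)
O(n, C) = C + n
Z(x) = x**(3/2)
O(-58, (47 - 90)/(-79)) + Z(p(-1)) = ((47 - 90)/(-79) - 58) + 4**(3/2) = (-43*(-1/79) - 58) + 8 = (43/79 - 58) + 8 = -4539/79 + 8 = -3907/79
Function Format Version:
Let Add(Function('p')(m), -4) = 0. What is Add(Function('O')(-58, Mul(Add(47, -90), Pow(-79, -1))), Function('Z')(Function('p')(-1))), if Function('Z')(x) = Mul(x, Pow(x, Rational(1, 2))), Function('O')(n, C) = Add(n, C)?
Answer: Rational(-3907, 79) ≈ -49.456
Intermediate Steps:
Function('p')(m) = 4 (Function('p')(m) = Add(4, 0) = 4)
Function('O')(n, C) = Add(C, n)
Function('Z')(x) = Pow(x, Rational(3, 2))
Add(Function('O')(-58, Mul(Add(47, -90), Pow(-79, -1))), Function('Z')(Function('p')(-1))) = Add(Add(Mul(Add(47, -90), Pow(-79, -1)), -58), Pow(4, Rational(3, 2))) = Add(Add(Mul(-43, Rational(-1, 79)), -58), 8) = Add(Add(Rational(43, 79), -58), 8) = Add(Rational(-4539, 79), 8) = Rational(-3907, 79)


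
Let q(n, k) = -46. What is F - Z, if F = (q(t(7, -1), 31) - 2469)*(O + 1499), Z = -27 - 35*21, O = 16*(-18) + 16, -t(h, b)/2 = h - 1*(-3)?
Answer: -3085143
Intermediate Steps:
t(h, b) = -6 - 2*h (t(h, b) = -2*(h - 1*(-3)) = -2*(h + 3) = -2*(3 + h) = -6 - 2*h)
O = -272 (O = -288 + 16 = -272)
Z = -762 (Z = -27 - 735 = -762)
F = -3085905 (F = (-46 - 2469)*(-272 + 1499) = -2515*1227 = -3085905)
F - Z = -3085905 - 1*(-762) = -3085905 + 762 = -3085143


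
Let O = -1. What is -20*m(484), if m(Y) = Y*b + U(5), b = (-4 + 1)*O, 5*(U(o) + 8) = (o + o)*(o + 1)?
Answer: -29120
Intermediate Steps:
U(o) = -8 + 2*o*(1 + o)/5 (U(o) = -8 + ((o + o)*(o + 1))/5 = -8 + ((2*o)*(1 + o))/5 = -8 + (2*o*(1 + o))/5 = -8 + 2*o*(1 + o)/5)
b = 3 (b = (-4 + 1)*(-1) = -3*(-1) = 3)
m(Y) = 4 + 3*Y (m(Y) = Y*3 + (-8 + (⅖)*5 + (⅖)*5²) = 3*Y + (-8 + 2 + (⅖)*25) = 3*Y + (-8 + 2 + 10) = 3*Y + 4 = 4 + 3*Y)
-20*m(484) = -20*(4 + 3*484) = -20*(4 + 1452) = -20*1456 = -29120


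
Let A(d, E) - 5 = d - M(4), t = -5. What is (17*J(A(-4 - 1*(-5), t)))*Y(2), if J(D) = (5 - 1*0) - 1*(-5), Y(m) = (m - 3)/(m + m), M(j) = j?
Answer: -85/2 ≈ -42.500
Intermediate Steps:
A(d, E) = 1 + d (A(d, E) = 5 + (d - 1*4) = 5 + (d - 4) = 5 + (-4 + d) = 1 + d)
Y(m) = (-3 + m)/(2*m) (Y(m) = (-3 + m)/((2*m)) = (-3 + m)*(1/(2*m)) = (-3 + m)/(2*m))
J(D) = 10 (J(D) = (5 + 0) + 5 = 5 + 5 = 10)
(17*J(A(-4 - 1*(-5), t)))*Y(2) = (17*10)*((1/2)*(-3 + 2)/2) = 170*((1/2)*(1/2)*(-1)) = 170*(-1/4) = -85/2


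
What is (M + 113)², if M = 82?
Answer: 38025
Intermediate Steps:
(M + 113)² = (82 + 113)² = 195² = 38025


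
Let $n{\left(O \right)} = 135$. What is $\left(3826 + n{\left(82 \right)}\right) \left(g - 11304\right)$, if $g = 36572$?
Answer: $100086548$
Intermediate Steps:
$\left(3826 + n{\left(82 \right)}\right) \left(g - 11304\right) = \left(3826 + 135\right) \left(36572 - 11304\right) = 3961 \cdot 25268 = 100086548$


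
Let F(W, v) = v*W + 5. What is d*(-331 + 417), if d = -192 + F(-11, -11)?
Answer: -5676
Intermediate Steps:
F(W, v) = 5 + W*v (F(W, v) = W*v + 5 = 5 + W*v)
d = -66 (d = -192 + (5 - 11*(-11)) = -192 + (5 + 121) = -192 + 126 = -66)
d*(-331 + 417) = -66*(-331 + 417) = -66*86 = -5676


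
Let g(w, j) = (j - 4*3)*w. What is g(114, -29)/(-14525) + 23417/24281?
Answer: 453621319/352681525 ≈ 1.2862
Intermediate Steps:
g(w, j) = w*(-12 + j) (g(w, j) = (j - 12)*w = (-12 + j)*w = w*(-12 + j))
g(114, -29)/(-14525) + 23417/24281 = (114*(-12 - 29))/(-14525) + 23417/24281 = (114*(-41))*(-1/14525) + 23417*(1/24281) = -4674*(-1/14525) + 23417/24281 = 4674/14525 + 23417/24281 = 453621319/352681525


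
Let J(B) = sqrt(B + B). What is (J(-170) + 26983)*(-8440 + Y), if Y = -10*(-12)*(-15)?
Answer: -276305920 - 20480*I*sqrt(85) ≈ -2.7631e+8 - 1.8882e+5*I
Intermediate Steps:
J(B) = sqrt(2)*sqrt(B) (J(B) = sqrt(2*B) = sqrt(2)*sqrt(B))
Y = -1800 (Y = 120*(-15) = -1800)
(J(-170) + 26983)*(-8440 + Y) = (sqrt(2)*sqrt(-170) + 26983)*(-8440 - 1800) = (sqrt(2)*(I*sqrt(170)) + 26983)*(-10240) = (2*I*sqrt(85) + 26983)*(-10240) = (26983 + 2*I*sqrt(85))*(-10240) = -276305920 - 20480*I*sqrt(85)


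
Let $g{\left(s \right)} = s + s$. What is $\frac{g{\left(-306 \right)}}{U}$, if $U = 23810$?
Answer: $- \frac{306}{11905} \approx -0.025703$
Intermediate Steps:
$g{\left(s \right)} = 2 s$
$\frac{g{\left(-306 \right)}}{U} = \frac{2 \left(-306\right)}{23810} = \left(-612\right) \frac{1}{23810} = - \frac{306}{11905}$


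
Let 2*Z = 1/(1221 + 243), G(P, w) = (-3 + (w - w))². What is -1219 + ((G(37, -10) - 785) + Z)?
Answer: -5841359/2928 ≈ -1995.0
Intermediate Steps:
G(P, w) = 9 (G(P, w) = (-3 + 0)² = (-3)² = 9)
Z = 1/2928 (Z = 1/(2*(1221 + 243)) = (½)/1464 = (½)*(1/1464) = 1/2928 ≈ 0.00034153)
-1219 + ((G(37, -10) - 785) + Z) = -1219 + ((9 - 785) + 1/2928) = -1219 + (-776 + 1/2928) = -1219 - 2272127/2928 = -5841359/2928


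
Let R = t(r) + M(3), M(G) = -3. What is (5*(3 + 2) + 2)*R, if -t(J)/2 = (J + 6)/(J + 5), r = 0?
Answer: -729/5 ≈ -145.80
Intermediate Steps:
t(J) = -2*(6 + J)/(5 + J) (t(J) = -2*(J + 6)/(J + 5) = -2*(6 + J)/(5 + J))
R = -27/5 (R = 2*(-6 - 1*0)/(5 + 0) - 3 = 2*(-6 + 0)/5 - 3 = 2*(⅕)*(-6) - 3 = -12/5 - 3 = -27/5 ≈ -5.4000)
(5*(3 + 2) + 2)*R = (5*(3 + 2) + 2)*(-27/5) = (5*5 + 2)*(-27/5) = (25 + 2)*(-27/5) = 27*(-27/5) = -729/5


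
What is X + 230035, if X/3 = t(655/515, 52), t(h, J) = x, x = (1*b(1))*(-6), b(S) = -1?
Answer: 230053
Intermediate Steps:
x = 6 (x = (1*(-1))*(-6) = -1*(-6) = 6)
t(h, J) = 6
X = 18 (X = 3*6 = 18)
X + 230035 = 18 + 230035 = 230053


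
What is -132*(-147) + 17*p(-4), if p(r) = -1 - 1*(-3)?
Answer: 19438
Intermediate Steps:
p(r) = 2 (p(r) = -1 + 3 = 2)
-132*(-147) + 17*p(-4) = -132*(-147) + 17*2 = 19404 + 34 = 19438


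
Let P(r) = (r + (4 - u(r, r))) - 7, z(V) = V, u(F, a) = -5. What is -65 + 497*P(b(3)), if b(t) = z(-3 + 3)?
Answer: 929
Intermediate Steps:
b(t) = 0 (b(t) = -3 + 3 = 0)
P(r) = 2 + r (P(r) = (r + (4 - 1*(-5))) - 7 = (r + (4 + 5)) - 7 = (r + 9) - 7 = (9 + r) - 7 = 2 + r)
-65 + 497*P(b(3)) = -65 + 497*(2 + 0) = -65 + 497*2 = -65 + 994 = 929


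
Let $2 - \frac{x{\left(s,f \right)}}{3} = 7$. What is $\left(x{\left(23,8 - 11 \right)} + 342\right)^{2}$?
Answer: $106929$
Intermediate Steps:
$x{\left(s,f \right)} = -15$ ($x{\left(s,f \right)} = 6 - 21 = -15$)
$\left(x{\left(23,8 - 11 \right)} + 342\right)^{2} = \left(-15 + 342\right)^{2} = 327^{2} = 106929$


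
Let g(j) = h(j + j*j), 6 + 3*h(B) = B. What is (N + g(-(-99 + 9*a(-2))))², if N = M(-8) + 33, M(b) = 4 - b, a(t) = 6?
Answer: 537289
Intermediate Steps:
h(B) = -2 + B/3
N = 45 (N = (4 - 1*(-8)) + 33 = (4 + 8) + 33 = 12 + 33 = 45)
g(j) = -2 + j/3 + j²/3 (g(j) = -2 + (j + j*j)/3 = -2 + (j + j²)/3 = -2 + (j/3 + j²/3) = -2 + j/3 + j²/3)
(N + g(-(-99 + 9*a(-2))))² = (45 + (-2 + (-9/(1/(-11 + 6)))*(1 - 9/(1/(-11 + 6)))/3))² = (45 + (-2 + (-9/(1/(-5)))*(1 - 9/(1/(-5)))/3))² = (45 + (-2 + (-9/(-⅕))*(1 - 9/(-⅕))/3))² = (45 + (-2 + (-9*(-5))*(1 - 9*(-5))/3))² = (45 + (-2 + (⅓)*45*(1 + 45)))² = (45 + (-2 + (⅓)*45*46))² = (45 + (-2 + 690))² = (45 + 688)² = 733² = 537289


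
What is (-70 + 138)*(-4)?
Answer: -272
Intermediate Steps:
(-70 + 138)*(-4) = 68*(-4) = -272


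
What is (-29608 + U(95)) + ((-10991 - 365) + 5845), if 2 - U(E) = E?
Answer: -35212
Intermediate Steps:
U(E) = 2 - E
(-29608 + U(95)) + ((-10991 - 365) + 5845) = (-29608 + (2 - 1*95)) + ((-10991 - 365) + 5845) = (-29608 + (2 - 95)) + (-11356 + 5845) = (-29608 - 93) - 5511 = -29701 - 5511 = -35212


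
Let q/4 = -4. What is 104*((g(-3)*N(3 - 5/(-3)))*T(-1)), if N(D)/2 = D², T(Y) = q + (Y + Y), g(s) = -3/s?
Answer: -81536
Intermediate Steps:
q = -16 (q = 4*(-4) = -16)
T(Y) = -16 + 2*Y (T(Y) = -16 + (Y + Y) = -16 + 2*Y)
N(D) = 2*D²
104*((g(-3)*N(3 - 5/(-3)))*T(-1)) = 104*(((-3/(-3))*(2*(3 - 5/(-3))²))*(-16 + 2*(-1))) = 104*(((-3*(-⅓))*(2*(3 - 5*(-1)/3)²))*(-16 - 2)) = 104*((1*(2*(3 - 1*(-5/3))²))*(-18)) = 104*((1*(2*(3 + 5/3)²))*(-18)) = 104*((1*(2*(14/3)²))*(-18)) = 104*((1*(2*(196/9)))*(-18)) = 104*((1*(392/9))*(-18)) = 104*((392/9)*(-18)) = 104*(-784) = -81536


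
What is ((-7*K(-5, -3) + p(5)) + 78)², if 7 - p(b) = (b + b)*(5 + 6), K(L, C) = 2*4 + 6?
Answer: 15129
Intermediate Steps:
K(L, C) = 14 (K(L, C) = 8 + 6 = 14)
p(b) = 7 - 22*b (p(b) = 7 - (b + b)*(5 + 6) = 7 - 2*b*11 = 7 - 22*b)
((-7*K(-5, -3) + p(5)) + 78)² = ((-7*14 + (7 - 22*5)) + 78)² = ((-98 + (7 - 110)) + 78)² = ((-98 - 103) + 78)² = (-201 + 78)² = (-123)² = 15129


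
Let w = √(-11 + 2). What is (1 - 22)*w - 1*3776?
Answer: -3776 - 63*I ≈ -3776.0 - 63.0*I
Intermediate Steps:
w = 3*I (w = √(-9) = 3*I ≈ 3.0*I)
(1 - 22)*w - 1*3776 = (1 - 22)*(3*I) - 1*3776 = -63*I - 3776 = -3776 - 63*I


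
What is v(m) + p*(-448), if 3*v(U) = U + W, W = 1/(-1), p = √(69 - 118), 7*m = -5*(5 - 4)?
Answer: -4/7 - 3136*I ≈ -0.57143 - 3136.0*I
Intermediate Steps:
m = -5/7 (m = (-5*(5 - 4))/7 = (-5*1)/7 = (⅐)*(-5) = -5/7 ≈ -0.71429)
p = 7*I (p = √(-49) = 7*I ≈ 7.0*I)
W = -1
v(U) = -⅓ + U/3 (v(U) = (U - 1)/3 = (-1 + U)/3 = -⅓ + U/3)
v(m) + p*(-448) = (-⅓ + (⅓)*(-5/7)) + (7*I)*(-448) = (-⅓ - 5/21) - 3136*I = -4/7 - 3136*I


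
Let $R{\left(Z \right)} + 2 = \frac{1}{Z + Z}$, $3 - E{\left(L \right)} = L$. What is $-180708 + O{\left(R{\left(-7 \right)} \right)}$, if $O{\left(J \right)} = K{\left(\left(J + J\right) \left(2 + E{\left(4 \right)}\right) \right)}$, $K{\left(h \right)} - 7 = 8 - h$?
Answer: $- \frac{1264822}{7} \approx -1.8069 \cdot 10^{5}$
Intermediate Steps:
$E{\left(L \right)} = 3 - L$
$K{\left(h \right)} = 15 - h$ ($K{\left(h \right)} = 7 - \left(-8 + h\right) = 15 - h$)
$R{\left(Z \right)} = -2 + \frac{1}{2 Z}$ ($R{\left(Z \right)} = -2 + \frac{1}{Z + Z} = -2 + \frac{1}{2 Z}$)
$O{\left(J \right)} = 15 - 2 J$ ($O{\left(J \right)} = 15 - \left(J + J\right) \left(2 + \left(3 - 4\right)\right) = 15 - 2 J \left(2 + \left(3 - 4\right)\right) = 15 - 2 J \left(2 - 1\right) = 15 - 2 J 1 = 15 - 2 J$)
$-180708 + O{\left(R{\left(-7 \right)} \right)} = -180708 + \left(15 - 2 \left(-2 + \frac{1}{2 \left(-7\right)}\right)\right) = -180708 + \left(15 - 2 \left(-2 + \frac{1}{2} \left(- \frac{1}{7}\right)\right)\right) = -180708 + \left(15 - 2 \left(-2 - \frac{1}{14}\right)\right) = -180708 + \left(15 - - \frac{29}{7}\right) = -180708 + \left(15 + \frac{29}{7}\right) = -180708 + \frac{134}{7} = - \frac{1264822}{7}$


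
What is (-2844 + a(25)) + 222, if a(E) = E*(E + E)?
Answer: -1372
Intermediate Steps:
a(E) = 2*E² (a(E) = E*(2*E) = 2*E²)
(-2844 + a(25)) + 222 = (-2844 + 2*25²) + 222 = (-2844 + 2*625) + 222 = (-2844 + 1250) + 222 = -1594 + 222 = -1372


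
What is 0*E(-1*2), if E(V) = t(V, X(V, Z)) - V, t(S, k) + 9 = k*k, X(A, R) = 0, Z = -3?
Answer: 0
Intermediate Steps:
t(S, k) = -9 + k² (t(S, k) = -9 + k*k = -9 + k²)
E(V) = -9 - V (E(V) = (-9 + 0²) - V = (-9 + 0) - V = -9 - V)
0*E(-1*2) = 0*(-9 - (-1)*2) = 0*(-9 - 1*(-2)) = 0*(-9 + 2) = 0*(-7) = 0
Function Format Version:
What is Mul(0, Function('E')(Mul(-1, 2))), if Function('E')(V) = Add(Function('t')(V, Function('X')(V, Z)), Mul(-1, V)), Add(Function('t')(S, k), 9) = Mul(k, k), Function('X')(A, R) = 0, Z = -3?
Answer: 0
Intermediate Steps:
Function('t')(S, k) = Add(-9, Pow(k, 2)) (Function('t')(S, k) = Add(-9, Mul(k, k)) = Add(-9, Pow(k, 2)))
Function('E')(V) = Add(-9, Mul(-1, V)) (Function('E')(V) = Add(Add(-9, Pow(0, 2)), Mul(-1, V)) = Add(Add(-9, 0), Mul(-1, V)) = Add(-9, Mul(-1, V)))
Mul(0, Function('E')(Mul(-1, 2))) = Mul(0, Add(-9, Mul(-1, Mul(-1, 2)))) = Mul(0, Add(-9, Mul(-1, -2))) = Mul(0, Add(-9, 2)) = Mul(0, -7) = 0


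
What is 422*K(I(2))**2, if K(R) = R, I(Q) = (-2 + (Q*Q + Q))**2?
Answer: 108032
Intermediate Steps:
I(Q) = (-2 + Q + Q**2)**2 (I(Q) = (-2 + (Q**2 + Q))**2 = (-2 + (Q + Q**2))**2 = (-2 + Q + Q**2)**2)
422*K(I(2))**2 = 422*((-2 + 2 + 2**2)**2)**2 = 422*((-2 + 2 + 4)**2)**2 = 422*(4**2)**2 = 422*16**2 = 422*256 = 108032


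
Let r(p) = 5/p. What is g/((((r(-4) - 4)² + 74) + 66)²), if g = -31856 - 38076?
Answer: -17902592/7187761 ≈ -2.4907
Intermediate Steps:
g = -69932
g/((((r(-4) - 4)² + 74) + 66)²) = -69932/(((5/(-4) - 4)² + 74) + 66)² = -69932/(((5*(-¼) - 4)² + 74) + 66)² = -69932/(((-5/4 - 4)² + 74) + 66)² = -69932/(((-21/4)² + 74) + 66)² = -69932/((441/16 + 74) + 66)² = -69932/(1625/16 + 66)² = -69932/((2681/16)²) = -69932/7187761/256 = -69932*256/7187761 = -17902592/7187761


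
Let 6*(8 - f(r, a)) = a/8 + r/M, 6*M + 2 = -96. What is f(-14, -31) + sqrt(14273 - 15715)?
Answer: 2857/336 + I*sqrt(1442) ≈ 8.503 + 37.974*I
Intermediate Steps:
M = -49/3 (M = -1/3 + (1/6)*(-96) = -1/3 - 16 = -49/3 ≈ -16.333)
f(r, a) = 8 - a/48 + r/98 (f(r, a) = 8 - (a/8 + r/(-49/3))/6 = 8 - (a*(1/8) + r*(-3/49))/6 = 8 - (a/8 - 3*r/49)/6 = 8 - (-3*r/49 + a/8)/6 = 8 + (-a/48 + r/98) = 8 - a/48 + r/98)
f(-14, -31) + sqrt(14273 - 15715) = (8 - 1/48*(-31) + (1/98)*(-14)) + sqrt(14273 - 15715) = (8 + 31/48 - 1/7) + sqrt(-1442) = 2857/336 + I*sqrt(1442)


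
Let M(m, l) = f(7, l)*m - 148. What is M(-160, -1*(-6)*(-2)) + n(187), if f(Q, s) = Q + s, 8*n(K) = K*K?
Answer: 40185/8 ≈ 5023.1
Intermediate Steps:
n(K) = K²/8 (n(K) = (K*K)/8 = K²/8)
M(m, l) = -148 + m*(7 + l) (M(m, l) = (7 + l)*m - 148 = m*(7 + l) - 148 = -148 + m*(7 + l))
M(-160, -1*(-6)*(-2)) + n(187) = (-148 - 160*(7 - 1*(-6)*(-2))) + (⅛)*187² = (-148 - 160*(7 + 6*(-2))) + (⅛)*34969 = (-148 - 160*(7 - 12)) + 34969/8 = (-148 - 160*(-5)) + 34969/8 = (-148 + 800) + 34969/8 = 652 + 34969/8 = 40185/8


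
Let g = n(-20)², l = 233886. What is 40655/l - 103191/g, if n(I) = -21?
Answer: -893222273/3820138 ≈ -233.82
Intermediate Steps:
g = 441 (g = (-21)² = 441)
40655/l - 103191/g = 40655/233886 - 103191/441 = 40655*(1/233886) - 103191*1/441 = 40655/233886 - 34397/147 = -893222273/3820138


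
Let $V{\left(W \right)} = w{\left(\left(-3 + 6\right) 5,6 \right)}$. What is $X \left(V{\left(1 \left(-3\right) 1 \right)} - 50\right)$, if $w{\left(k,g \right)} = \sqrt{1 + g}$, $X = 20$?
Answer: $-1000 + 20 \sqrt{7} \approx -947.08$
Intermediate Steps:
$V{\left(W \right)} = \sqrt{7}$ ($V{\left(W \right)} = \sqrt{1 + 6} = \sqrt{7}$)
$X \left(V{\left(1 \left(-3\right) 1 \right)} - 50\right) = 20 \left(\sqrt{7} - 50\right) = 20 \left(-50 + \sqrt{7}\right) = -1000 + 20 \sqrt{7}$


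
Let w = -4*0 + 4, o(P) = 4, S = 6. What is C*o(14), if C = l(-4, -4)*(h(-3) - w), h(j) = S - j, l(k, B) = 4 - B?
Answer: 160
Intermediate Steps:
h(j) = 6 - j
w = 4 (w = 0 + 4 = 4)
C = 40 (C = (4 - 1*(-4))*((6 - 1*(-3)) - 1*4) = (4 + 4)*((6 + 3) - 4) = 8*(9 - 4) = 8*5 = 40)
C*o(14) = 40*4 = 160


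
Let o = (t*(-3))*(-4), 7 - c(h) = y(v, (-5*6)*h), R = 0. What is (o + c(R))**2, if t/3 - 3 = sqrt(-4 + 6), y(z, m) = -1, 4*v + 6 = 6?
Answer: 16048 + 8352*sqrt(2) ≈ 27860.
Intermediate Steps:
v = 0 (v = -3/2 + (1/4)*6 = -3/2 + 3/2 = 0)
c(h) = 8 (c(h) = 7 - 1*(-1) = 7 + 1 = 8)
t = 9 + 3*sqrt(2) (t = 9 + 3*sqrt(-4 + 6) = 9 + 3*sqrt(2) ≈ 13.243)
o = 108 + 36*sqrt(2) (o = ((9 + 3*sqrt(2))*(-3))*(-4) = (-27 - 9*sqrt(2))*(-4) = 108 + 36*sqrt(2) ≈ 158.91)
(o + c(R))**2 = ((108 + 36*sqrt(2)) + 8)**2 = (116 + 36*sqrt(2))**2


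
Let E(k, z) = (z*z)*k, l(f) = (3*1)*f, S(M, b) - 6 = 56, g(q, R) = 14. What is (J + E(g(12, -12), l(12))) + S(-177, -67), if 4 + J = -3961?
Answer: 14241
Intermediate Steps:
J = -3965 (J = -4 - 3961 = -3965)
S(M, b) = 62 (S(M, b) = 6 + 56 = 62)
l(f) = 3*f
E(k, z) = k*z**2 (E(k, z) = z**2*k = k*z**2)
(J + E(g(12, -12), l(12))) + S(-177, -67) = (-3965 + 14*(3*12)**2) + 62 = (-3965 + 14*36**2) + 62 = (-3965 + 14*1296) + 62 = (-3965 + 18144) + 62 = 14179 + 62 = 14241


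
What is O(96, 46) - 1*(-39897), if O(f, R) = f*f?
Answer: 49113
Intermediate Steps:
O(f, R) = f**2
O(96, 46) - 1*(-39897) = 96**2 - 1*(-39897) = 9216 + 39897 = 49113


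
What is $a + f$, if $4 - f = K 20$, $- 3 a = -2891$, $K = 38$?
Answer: $\frac{623}{3} \approx 207.67$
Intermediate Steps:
$a = \frac{2891}{3}$ ($a = \left(- \frac{1}{3}\right) \left(-2891\right) = \frac{2891}{3} \approx 963.67$)
$f = -756$ ($f = 4 - 38 \cdot 20 = 4 - 760 = -756$)
$a + f = \frac{2891}{3} - 756 = \frac{623}{3}$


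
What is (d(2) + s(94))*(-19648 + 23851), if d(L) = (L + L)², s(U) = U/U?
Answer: 71451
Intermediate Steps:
s(U) = 1
d(L) = 4*L² (d(L) = (2*L)² = 4*L²)
(d(2) + s(94))*(-19648 + 23851) = (4*2² + 1)*(-19648 + 23851) = (4*4 + 1)*4203 = (16 + 1)*4203 = 17*4203 = 71451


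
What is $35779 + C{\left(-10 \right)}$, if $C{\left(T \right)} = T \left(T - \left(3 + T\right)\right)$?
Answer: $35809$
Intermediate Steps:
$C{\left(T \right)} = - 3 T$ ($C{\left(T \right)} = T \left(-3\right) = - 3 T$)
$35779 + C{\left(-10 \right)} = 35779 - -30 = 35779 + 30 = 35809$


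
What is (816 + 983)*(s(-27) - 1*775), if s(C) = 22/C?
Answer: -37683653/27 ≈ -1.3957e+6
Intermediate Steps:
(816 + 983)*(s(-27) - 1*775) = (816 + 983)*(22/(-27) - 1*775) = 1799*(22*(-1/27) - 775) = 1799*(-22/27 - 775) = 1799*(-20947/27) = -37683653/27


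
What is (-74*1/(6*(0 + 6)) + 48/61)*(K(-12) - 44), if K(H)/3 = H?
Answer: 55720/549 ≈ 101.49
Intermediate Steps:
K(H) = 3*H
(-74*1/(6*(0 + 6)) + 48/61)*(K(-12) - 44) = (-74*1/(6*(0 + 6)) + 48/61)*(3*(-12) - 44) = (-74/(6*6) + 48*(1/61))*(-36 - 44) = (-74/36 + 48/61)*(-80) = (-74*1/36 + 48/61)*(-80) = (-37/18 + 48/61)*(-80) = -1393/1098*(-80) = 55720/549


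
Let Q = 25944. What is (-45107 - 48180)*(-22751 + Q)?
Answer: -297865391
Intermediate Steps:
(-45107 - 48180)*(-22751 + Q) = (-45107 - 48180)*(-22751 + 25944) = -93287*3193 = -297865391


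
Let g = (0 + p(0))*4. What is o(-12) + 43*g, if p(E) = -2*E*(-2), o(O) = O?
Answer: -12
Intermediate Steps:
p(E) = 4*E (p(E) = -(-4)*E = 4*E)
g = 0 (g = (0 + 4*0)*4 = (0 + 0)*4 = 0*4 = 0)
o(-12) + 43*g = -12 + 43*0 = -12 + 0 = -12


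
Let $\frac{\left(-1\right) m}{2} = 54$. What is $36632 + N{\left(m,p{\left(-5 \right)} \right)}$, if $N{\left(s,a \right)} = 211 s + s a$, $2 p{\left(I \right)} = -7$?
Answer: $14222$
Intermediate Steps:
$m = -108$ ($m = \left(-2\right) 54 = -108$)
$p{\left(I \right)} = - \frac{7}{2}$ ($p{\left(I \right)} = \frac{1}{2} \left(-7\right) = - \frac{7}{2}$)
$N{\left(s,a \right)} = 211 s + a s$
$36632 + N{\left(m,p{\left(-5 \right)} \right)} = 36632 - 108 \left(211 - \frac{7}{2}\right) = 36632 - 22410 = 14222$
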